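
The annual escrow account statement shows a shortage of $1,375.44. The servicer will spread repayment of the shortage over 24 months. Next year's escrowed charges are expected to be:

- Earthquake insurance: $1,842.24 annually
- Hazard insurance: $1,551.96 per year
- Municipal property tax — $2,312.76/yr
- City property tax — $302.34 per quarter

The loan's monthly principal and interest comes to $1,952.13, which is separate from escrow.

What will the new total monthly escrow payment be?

$633.67

Earthquake insurance = $1,842.24 per year
Hazard insurance = $1,551.96 per year
Municipal property tax = $2,312.76 per year
City property tax = $302.34 × 4 = $1,209.36 per year
Combined annual = $1,842.24 + $1,551.96 + $2,312.76 + $1,209.36 = $6,916.32
Monthly escrow = $6,916.32 ÷ 12 = $576.36
Monthly shortage recovery: $1,375.44 ÷ 24 = $57.31
New monthly escrow = $576.36 + $57.31 = $633.67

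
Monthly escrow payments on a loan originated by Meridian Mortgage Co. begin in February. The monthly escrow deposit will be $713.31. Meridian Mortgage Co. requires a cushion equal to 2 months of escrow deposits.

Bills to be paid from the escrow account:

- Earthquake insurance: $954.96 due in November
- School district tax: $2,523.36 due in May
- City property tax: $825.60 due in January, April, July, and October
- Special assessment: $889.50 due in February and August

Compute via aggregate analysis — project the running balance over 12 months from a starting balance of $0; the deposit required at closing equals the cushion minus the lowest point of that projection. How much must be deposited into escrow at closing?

Cushion = 2 × $713.31 = $1,426.62
Trial balance (start $0, +$713.31 each month, − disbursements):
  Feb: +$713.31 − $889.50 → -$176.19
  Mar: +$713.31 → $537.12
  Apr: +$713.31 − $825.60 → $424.83
  May: +$713.31 − $2,523.36 → -$1,385.22
  Jun: +$713.31 → -$671.91
  Jul: +$713.31 − $825.60 → -$784.20
  Aug: +$713.31 − $889.50 → -$960.39
  Sep: +$713.31 → -$247.08
  Oct: +$713.31 − $825.60 → -$359.37
  Nov: +$713.31 − $954.96 → -$601.02
  Dec: +$713.31 → $112.29
  Jan: +$713.31 − $825.60 → $0.00
Lowest trial balance = -$1,385.22 (May)
Initial deposit = cushion − low point = $1,426.62 − (-$1,385.22) = $2,811.84

$2,811.84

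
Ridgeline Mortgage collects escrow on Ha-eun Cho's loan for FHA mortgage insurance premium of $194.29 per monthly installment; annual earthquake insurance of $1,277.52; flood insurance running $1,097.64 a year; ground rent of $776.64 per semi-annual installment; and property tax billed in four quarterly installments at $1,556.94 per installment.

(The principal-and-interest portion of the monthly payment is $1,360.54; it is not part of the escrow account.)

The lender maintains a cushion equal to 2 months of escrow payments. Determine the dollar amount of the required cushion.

FHA mortgage insurance premium: $194.29 × 12 = $2,331.48 annually
Earthquake insurance: $1,277.52 annually
Flood insurance: $1,097.64 annually
Ground rent: $776.64 × 2 = $1,553.28 annually
Property tax: $1,556.94 × 4 = $6,227.76 annually
Total annual escrow = $2,331.48 + $1,277.52 + $1,097.64 + $1,553.28 + $6,227.76 = $12,487.68
Base monthly escrow = $12,487.68 ÷ 12 = $1,040.64
Reserve = 2 × $1,040.64 = $2,081.28

$2,081.28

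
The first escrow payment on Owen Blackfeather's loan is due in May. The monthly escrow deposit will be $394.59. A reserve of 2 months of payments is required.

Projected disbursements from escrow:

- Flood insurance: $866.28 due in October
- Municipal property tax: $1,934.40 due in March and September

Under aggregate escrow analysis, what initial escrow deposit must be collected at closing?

$1,222.32

Cushion = 2 × $394.59 = $789.18
Trial balance (start $0, +$394.59 each month, − disbursements):
  May: +$394.59 → $394.59
  Jun: +$394.59 → $789.18
  Jul: +$394.59 → $1,183.77
  Aug: +$394.59 → $1,578.36
  Sep: +$394.59 − $1,934.40 → $38.55
  Oct: +$394.59 − $866.28 → -$433.14
  Nov: +$394.59 → -$38.55
  Dec: +$394.59 → $356.04
  Jan: +$394.59 → $750.63
  Feb: +$394.59 → $1,145.22
  Mar: +$394.59 − $1,934.40 → -$394.59
  Apr: +$394.59 → $0.00
Lowest trial balance = -$433.14 (Oct)
Initial deposit = cushion − low point = $789.18 − (-$433.14) = $1,222.32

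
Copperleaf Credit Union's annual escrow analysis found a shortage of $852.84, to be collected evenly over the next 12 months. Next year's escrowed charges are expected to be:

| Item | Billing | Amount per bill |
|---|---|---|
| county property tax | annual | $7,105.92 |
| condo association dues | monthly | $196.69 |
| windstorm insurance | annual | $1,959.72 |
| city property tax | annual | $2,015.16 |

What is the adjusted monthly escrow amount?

$1,191.16

County property tax: $7,105.92
Condo association dues: $196.69 × 12 = $2,360.28
Windstorm insurance: $1,959.72
City property tax: $2,015.16
Combined annual = $13,441.08
Monthly escrow = $13,441.08 / 12 = $1,120.09
Shortage spread = $852.84 / 12 = $71.07/mo
Adjusted monthly = $1,120.09 + $71.07 = $1,191.16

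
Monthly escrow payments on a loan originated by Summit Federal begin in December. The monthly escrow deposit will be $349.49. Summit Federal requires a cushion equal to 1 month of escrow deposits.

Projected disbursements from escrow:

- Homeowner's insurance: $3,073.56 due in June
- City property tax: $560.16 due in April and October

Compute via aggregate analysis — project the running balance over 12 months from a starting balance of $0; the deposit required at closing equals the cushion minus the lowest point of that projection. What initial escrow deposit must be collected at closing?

Cushion = 1 × $349.49 = $349.49
Trial balance (start $0, +$349.49 each month, − disbursements):
  Dec: +$349.49 → $349.49
  Jan: +$349.49 → $698.98
  Feb: +$349.49 → $1,048.47
  Mar: +$349.49 → $1,397.96
  Apr: +$349.49 − $560.16 → $1,187.29
  May: +$349.49 → $1,536.78
  Jun: +$349.49 − $3,073.56 → -$1,187.29
  Jul: +$349.49 → -$837.80
  Aug: +$349.49 → -$488.31
  Sep: +$349.49 → -$138.82
  Oct: +$349.49 − $560.16 → -$349.49
  Nov: +$349.49 → $0.00
Lowest trial balance = -$1,187.29 (Jun)
Initial deposit = cushion − low point = $349.49 − (-$1,187.29) = $1,536.78

$1,536.78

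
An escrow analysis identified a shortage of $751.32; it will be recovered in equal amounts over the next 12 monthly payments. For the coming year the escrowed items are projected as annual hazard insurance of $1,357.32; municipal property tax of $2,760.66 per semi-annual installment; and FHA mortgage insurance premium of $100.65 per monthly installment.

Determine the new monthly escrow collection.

$736.48

Hazard insurance: $1,357.32 per year
Municipal property tax: $2,760.66 × 2 = $5,521.32 per year
FHA mortgage insurance premium: $100.65 × 12 = $1,207.80 per year
Total annual escrow = $1,357.32 + $5,521.32 + $1,207.80 = $8,086.44
Base monthly escrow = $8,086.44 ÷ 12 = $673.87
Shortage spread = $751.32 / 12 = $62.61/mo
Adjusted monthly = $673.87 + $62.61 = $736.48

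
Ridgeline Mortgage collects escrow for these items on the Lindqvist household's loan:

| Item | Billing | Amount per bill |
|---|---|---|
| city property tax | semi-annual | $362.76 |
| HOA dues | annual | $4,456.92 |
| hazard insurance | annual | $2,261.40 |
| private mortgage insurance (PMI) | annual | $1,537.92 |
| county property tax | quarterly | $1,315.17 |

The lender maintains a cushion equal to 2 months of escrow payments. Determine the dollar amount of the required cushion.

$2,373.74

City property tax: $362.76 × 2 = $725.52 per year
HOA dues: $4,456.92 per year
Hazard insurance: $2,261.40 per year
Private mortgage insurance (PMI): $1,537.92 per year
County property tax: $1,315.17 × 4 = $5,260.68 per year
Total annual escrow = $725.52 + $4,456.92 + $2,261.40 + $1,537.92 + $5,260.68 = $14,242.44
Base monthly escrow = $14,242.44 ÷ 12 = $1,186.87
Required cushion = 2 × $1,186.87 = $2,373.74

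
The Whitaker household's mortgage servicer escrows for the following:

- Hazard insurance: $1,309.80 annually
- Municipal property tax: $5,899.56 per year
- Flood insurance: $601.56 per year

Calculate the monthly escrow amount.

$650.91

Hazard insurance — $1,309.80
Municipal property tax — $5,899.56
Flood insurance — $601.56
Total annual escrow = $7,810.92
Monthly = $7,810.92 ÷ 12 = $650.91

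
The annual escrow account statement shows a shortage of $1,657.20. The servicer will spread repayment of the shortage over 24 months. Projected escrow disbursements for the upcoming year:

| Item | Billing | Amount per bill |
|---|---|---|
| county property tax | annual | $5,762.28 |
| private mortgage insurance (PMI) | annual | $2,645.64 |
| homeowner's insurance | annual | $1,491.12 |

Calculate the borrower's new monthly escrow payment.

County property tax: $5,762.28
Private mortgage insurance (PMI): $2,645.64
Homeowner's insurance: $1,491.12
Total annual escrow = $5,762.28 + $2,645.64 + $1,491.12 = $9,899.04
Monthly = $9,899.04 / 12 = $824.92
Shortage per month = $1,657.20 / 24 = $69.05
New monthly escrow = $824.92 + $69.05 = $893.97

$893.97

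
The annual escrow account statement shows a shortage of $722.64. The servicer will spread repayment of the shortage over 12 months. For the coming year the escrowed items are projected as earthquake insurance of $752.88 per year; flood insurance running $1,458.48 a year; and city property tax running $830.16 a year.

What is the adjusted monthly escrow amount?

Earthquake insurance = $752.88 annually
Flood insurance = $1,458.48 annually
City property tax = $830.16 annually
Total per year = $752.88 + $1,458.48 + $830.16 = $3,041.52
Monthly escrow = $3,041.52 / 12 = $253.46
Shortage per month = $722.64 / 12 = $60.22
Adjusted monthly = $253.46 + $60.22 = $313.68

$313.68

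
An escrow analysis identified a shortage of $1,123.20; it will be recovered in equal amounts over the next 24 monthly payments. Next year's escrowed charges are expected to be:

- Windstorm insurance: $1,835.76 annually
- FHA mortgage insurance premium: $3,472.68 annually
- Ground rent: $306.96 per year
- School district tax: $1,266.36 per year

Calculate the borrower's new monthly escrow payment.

$620.28

Windstorm insurance — $1,835.76 annually
FHA mortgage insurance premium — $3,472.68 annually
Ground rent — $306.96 annually
School district tax — $1,266.36 annually
Yearly total = $1,835.76 + $3,472.68 + $306.96 + $1,266.36 = $6,881.76
Per month = $6,881.76 ÷ 12 = $573.48
Shortage spread = $1,123.20 / 24 = $46.80/mo
New monthly escrow = $573.48 + $46.80 = $620.28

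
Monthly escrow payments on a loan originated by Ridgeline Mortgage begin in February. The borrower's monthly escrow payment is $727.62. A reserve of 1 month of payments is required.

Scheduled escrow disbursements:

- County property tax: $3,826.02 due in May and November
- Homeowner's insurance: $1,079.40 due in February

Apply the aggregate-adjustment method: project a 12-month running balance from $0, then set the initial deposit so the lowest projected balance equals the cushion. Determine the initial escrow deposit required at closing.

Cushion = 1 × $727.62 = $727.62
Trial balance (start $0, +$727.62 each month, − disbursements):
  Feb: +$727.62 − $1,079.40 → -$351.78
  Mar: +$727.62 → $375.84
  Apr: +$727.62 → $1,103.46
  May: +$727.62 − $3,826.02 → -$1,994.94
  Jun: +$727.62 → -$1,267.32
  Jul: +$727.62 → -$539.70
  Aug: +$727.62 → $187.92
  Sep: +$727.62 → $915.54
  Oct: +$727.62 → $1,643.16
  Nov: +$727.62 − $3,826.02 → -$1,455.24
  Dec: +$727.62 → -$727.62
  Jan: +$727.62 → $0.00
Lowest trial balance = -$1,994.94 (May)
Initial deposit = cushion − low point = $727.62 − (-$1,994.94) = $2,722.56

$2,722.56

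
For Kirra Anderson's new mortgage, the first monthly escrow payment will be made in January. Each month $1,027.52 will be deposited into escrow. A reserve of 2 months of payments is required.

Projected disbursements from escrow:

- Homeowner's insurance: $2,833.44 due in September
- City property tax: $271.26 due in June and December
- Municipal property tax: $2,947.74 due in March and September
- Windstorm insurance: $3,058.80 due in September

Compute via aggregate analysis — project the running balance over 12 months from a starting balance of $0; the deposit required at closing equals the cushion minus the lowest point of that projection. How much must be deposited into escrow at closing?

Cushion = 2 × $1,027.52 = $2,055.04
Trial balance (start $0, +$1,027.52 each month, − disbursements):
  Jan: +$1,027.52 → $1,027.52
  Feb: +$1,027.52 → $2,055.04
  Mar: +$1,027.52 − $2,947.74 → $134.82
  Apr: +$1,027.52 → $1,162.34
  May: +$1,027.52 → $2,189.86
  Jun: +$1,027.52 − $271.26 → $2,946.12
  Jul: +$1,027.52 → $3,973.64
  Aug: +$1,027.52 → $5,001.16
  Sep: +$1,027.52 − $8,839.98 → -$2,811.30
  Oct: +$1,027.52 → -$1,783.78
  Nov: +$1,027.52 → -$756.26
  Dec: +$1,027.52 − $271.26 → $0.00
Lowest trial balance = -$2,811.30 (Sep)
Initial deposit = cushion − low point = $2,055.04 − (-$2,811.30) = $4,866.34

$4,866.34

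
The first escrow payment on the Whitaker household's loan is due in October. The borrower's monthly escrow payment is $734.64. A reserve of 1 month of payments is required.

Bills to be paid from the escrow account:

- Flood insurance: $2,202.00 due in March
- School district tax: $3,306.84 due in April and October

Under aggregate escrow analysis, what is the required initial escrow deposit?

$4,407.84

Cushion = 1 × $734.64 = $734.64
Trial balance (start $0, +$734.64 each month, − disbursements):
  Oct: +$734.64 − $3,306.84 → -$2,572.20
  Nov: +$734.64 → -$1,837.56
  Dec: +$734.64 → -$1,102.92
  Jan: +$734.64 → -$368.28
  Feb: +$734.64 → $366.36
  Mar: +$734.64 − $2,202.00 → -$1,101.00
  Apr: +$734.64 − $3,306.84 → -$3,673.20
  May: +$734.64 → -$2,938.56
  Jun: +$734.64 → -$2,203.92
  Jul: +$734.64 → -$1,469.28
  Aug: +$734.64 → -$734.64
  Sep: +$734.64 → $0.00
Lowest trial balance = -$3,673.20 (Apr)
Initial deposit = cushion − low point = $734.64 − (-$3,673.20) = $4,407.84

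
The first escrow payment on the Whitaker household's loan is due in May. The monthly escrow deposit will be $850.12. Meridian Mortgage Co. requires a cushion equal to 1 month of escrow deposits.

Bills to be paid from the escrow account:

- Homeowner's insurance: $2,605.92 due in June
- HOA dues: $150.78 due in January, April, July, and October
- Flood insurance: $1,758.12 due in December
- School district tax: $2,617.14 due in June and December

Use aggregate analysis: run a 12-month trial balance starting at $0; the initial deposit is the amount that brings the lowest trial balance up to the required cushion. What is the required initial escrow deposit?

$4,372.94

Cushion = 1 × $850.12 = $850.12
Trial balance (start $0, +$850.12 each month, − disbursements):
  May: +$850.12 → $850.12
  Jun: +$850.12 − $5,223.06 → -$3,522.82
  Jul: +$850.12 − $150.78 → -$2,823.48
  Aug: +$850.12 → -$1,973.36
  Sep: +$850.12 → -$1,123.24
  Oct: +$850.12 − $150.78 → -$423.90
  Nov: +$850.12 → $426.22
  Dec: +$850.12 − $4,375.26 → -$3,098.92
  Jan: +$850.12 − $150.78 → -$2,399.58
  Feb: +$850.12 → -$1,549.46
  Mar: +$850.12 → -$699.34
  Apr: +$850.12 − $150.78 → $0.00
Lowest trial balance = -$3,522.82 (Jun)
Initial deposit = cushion − low point = $850.12 − (-$3,522.82) = $4,372.94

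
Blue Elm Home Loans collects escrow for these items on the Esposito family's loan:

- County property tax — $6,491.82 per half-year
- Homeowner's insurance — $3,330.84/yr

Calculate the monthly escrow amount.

$1,359.54

County property tax — $6,491.82 × 2 = $12,983.64
Homeowner's insurance — $3,330.84
Total annual escrow = $16,314.48
Base monthly escrow = $16,314.48 ÷ 12 = $1,359.54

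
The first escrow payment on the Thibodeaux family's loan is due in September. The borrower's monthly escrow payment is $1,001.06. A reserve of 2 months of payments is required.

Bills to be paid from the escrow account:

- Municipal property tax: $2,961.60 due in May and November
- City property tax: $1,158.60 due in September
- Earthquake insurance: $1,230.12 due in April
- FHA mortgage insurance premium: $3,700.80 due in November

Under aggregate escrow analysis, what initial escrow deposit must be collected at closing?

Cushion = 2 × $1,001.06 = $2,002.12
Trial balance (start $0, +$1,001.06 each month, − disbursements):
  Sep: +$1,001.06 − $1,158.60 → -$157.54
  Oct: +$1,001.06 → $843.52
  Nov: +$1,001.06 − $6,662.40 → -$4,817.82
  Dec: +$1,001.06 → -$3,816.76
  Jan: +$1,001.06 → -$2,815.70
  Feb: +$1,001.06 → -$1,814.64
  Mar: +$1,001.06 → -$813.58
  Apr: +$1,001.06 − $1,230.12 → -$1,042.64
  May: +$1,001.06 − $2,961.60 → -$3,003.18
  Jun: +$1,001.06 → -$2,002.12
  Jul: +$1,001.06 → -$1,001.06
  Aug: +$1,001.06 → $0.00
Lowest trial balance = -$4,817.82 (Nov)
Initial deposit = cushion − low point = $2,002.12 − (-$4,817.82) = $6,819.94

$6,819.94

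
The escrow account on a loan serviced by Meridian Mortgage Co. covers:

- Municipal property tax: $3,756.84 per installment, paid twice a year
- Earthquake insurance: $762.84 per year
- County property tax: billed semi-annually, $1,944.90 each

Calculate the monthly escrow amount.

$1,013.86

Municipal property tax — $3,756.84 × 2 = $7,513.68/yr
Earthquake insurance — $762.84/yr
County property tax — $1,944.90 × 2 = $3,889.80/yr
Annual escrow total = $12,166.32
Monthly = $12,166.32 ÷ 12 = $1,013.86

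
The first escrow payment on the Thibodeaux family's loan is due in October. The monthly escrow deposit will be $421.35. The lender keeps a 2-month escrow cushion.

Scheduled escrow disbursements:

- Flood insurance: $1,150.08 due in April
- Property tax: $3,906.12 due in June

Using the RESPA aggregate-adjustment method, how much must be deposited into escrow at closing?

$2,106.75

Cushion = 2 × $421.35 = $842.70
Trial balance (start $0, +$421.35 each month, − disbursements):
  Oct: +$421.35 → $421.35
  Nov: +$421.35 → $842.70
  Dec: +$421.35 → $1,264.05
  Jan: +$421.35 → $1,685.40
  Feb: +$421.35 → $2,106.75
  Mar: +$421.35 → $2,528.10
  Apr: +$421.35 − $1,150.08 → $1,799.37
  May: +$421.35 → $2,220.72
  Jun: +$421.35 − $3,906.12 → -$1,264.05
  Jul: +$421.35 → -$842.70
  Aug: +$421.35 → -$421.35
  Sep: +$421.35 → $0.00
Lowest trial balance = -$1,264.05 (Jun)
Initial deposit = cushion − low point = $842.70 − (-$1,264.05) = $2,106.75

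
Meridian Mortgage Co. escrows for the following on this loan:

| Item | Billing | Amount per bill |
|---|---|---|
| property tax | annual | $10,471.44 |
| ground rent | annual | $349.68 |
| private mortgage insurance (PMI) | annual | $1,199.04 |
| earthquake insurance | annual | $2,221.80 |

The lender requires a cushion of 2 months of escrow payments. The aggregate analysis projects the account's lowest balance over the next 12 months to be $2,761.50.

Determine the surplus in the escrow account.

$387.84

Property tax — $10,471.44/yr
Ground rent — $349.68/yr
Private mortgage insurance (PMI) — $1,199.04/yr
Earthquake insurance — $2,221.80/yr
Annual escrow total = $10,471.44 + $349.68 + $1,199.04 + $2,221.80 = $14,241.96
Monthly escrow = $14,241.96 / 12 = $1,186.83
Required reserve = 2 × $1,186.83 = $2,373.66
Surplus = $2,761.50 − $2,373.66 = $387.84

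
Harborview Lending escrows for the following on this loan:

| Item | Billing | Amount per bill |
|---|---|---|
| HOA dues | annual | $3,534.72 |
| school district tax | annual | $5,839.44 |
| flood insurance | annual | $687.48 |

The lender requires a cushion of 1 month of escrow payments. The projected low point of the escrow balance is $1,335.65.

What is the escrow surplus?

$497.18

HOA dues = $3,534.72
School district tax = $5,839.44
Flood insurance = $687.48
Total per year = $10,061.64
Per month = $10,061.64 / 12 = $838.47
Required cushion = 1 × $838.47 = $838.47
Surplus = $1,335.65 − $838.47 = $497.18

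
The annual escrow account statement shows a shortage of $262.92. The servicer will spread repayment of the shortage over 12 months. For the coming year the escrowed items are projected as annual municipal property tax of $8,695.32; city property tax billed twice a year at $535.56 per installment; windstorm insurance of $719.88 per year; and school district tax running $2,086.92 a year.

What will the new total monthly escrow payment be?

$1,069.68

Municipal property tax = $8,695.32 annually
City property tax = $535.56 × 2 = $1,071.12 annually
Windstorm insurance = $719.88 annually
School district tax = $2,086.92 annually
Annual escrow total = $12,573.24
Base monthly escrow = $12,573.24 ÷ 12 = $1,047.77
Monthly shortage recovery: $262.92 ÷ 12 = $21.91
Adjusted monthly = $1,047.77 + $21.91 = $1,069.68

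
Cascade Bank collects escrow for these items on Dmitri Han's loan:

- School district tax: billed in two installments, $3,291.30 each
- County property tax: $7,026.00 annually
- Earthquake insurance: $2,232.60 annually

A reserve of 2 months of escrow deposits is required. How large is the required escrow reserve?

School district tax — $3,291.30 × 2 = $6,582.60
County property tax — $7,026.00
Earthquake insurance — $2,232.60
Total per year = $6,582.60 + $7,026.00 + $2,232.60 = $15,841.20
Base monthly escrow = $15,841.20 ÷ 12 = $1,320.10
Required cushion = 2 × $1,320.10 = $2,640.20

$2,640.20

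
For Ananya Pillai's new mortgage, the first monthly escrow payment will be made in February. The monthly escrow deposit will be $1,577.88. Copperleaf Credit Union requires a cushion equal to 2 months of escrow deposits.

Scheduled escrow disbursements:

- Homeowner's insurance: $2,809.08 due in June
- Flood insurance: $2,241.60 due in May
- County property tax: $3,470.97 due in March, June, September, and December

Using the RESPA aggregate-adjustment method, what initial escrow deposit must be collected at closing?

Cushion = 2 × $1,577.88 = $3,155.76
Trial balance (start $0, +$1,577.88 each month, − disbursements):
  Feb: +$1,577.88 → $1,577.88
  Mar: +$1,577.88 − $3,470.97 → -$315.21
  Apr: +$1,577.88 → $1,262.67
  May: +$1,577.88 − $2,241.60 → $598.95
  Jun: +$1,577.88 − $6,280.05 → -$4,103.22
  Jul: +$1,577.88 → -$2,525.34
  Aug: +$1,577.88 → -$947.46
  Sep: +$1,577.88 − $3,470.97 → -$2,840.55
  Oct: +$1,577.88 → -$1,262.67
  Nov: +$1,577.88 → $315.21
  Dec: +$1,577.88 − $3,470.97 → -$1,577.88
  Jan: +$1,577.88 → $0.00
Lowest trial balance = -$4,103.22 (Jun)
Initial deposit = cushion − low point = $3,155.76 − (-$4,103.22) = $7,258.98

$7,258.98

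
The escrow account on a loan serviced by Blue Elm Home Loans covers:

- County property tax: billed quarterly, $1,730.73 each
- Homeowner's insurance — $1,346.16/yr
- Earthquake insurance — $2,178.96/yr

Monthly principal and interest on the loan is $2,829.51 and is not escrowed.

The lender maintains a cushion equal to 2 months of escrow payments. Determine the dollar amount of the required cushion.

$1,741.34

County property tax: $1,730.73 × 4 = $6,922.92 annually
Homeowner's insurance: $1,346.16 annually
Earthquake insurance: $2,178.96 annually
Annual escrow total = $6,922.92 + $1,346.16 + $2,178.96 = $10,448.04
Base monthly escrow = $10,448.04 ÷ 12 = $870.67
Cushion = 2 × $870.67 = $1,741.34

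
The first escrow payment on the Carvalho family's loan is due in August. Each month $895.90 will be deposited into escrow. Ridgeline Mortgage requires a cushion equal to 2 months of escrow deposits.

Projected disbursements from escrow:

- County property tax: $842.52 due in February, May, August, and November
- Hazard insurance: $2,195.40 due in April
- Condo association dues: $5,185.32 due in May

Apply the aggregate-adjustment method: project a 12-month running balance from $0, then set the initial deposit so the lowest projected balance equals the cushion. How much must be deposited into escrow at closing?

$3,583.60

Cushion = 2 × $895.90 = $1,791.80
Trial balance (start $0, +$895.90 each month, − disbursements):
  Aug: +$895.90 − $842.52 → $53.38
  Sep: +$895.90 → $949.28
  Oct: +$895.90 → $1,845.18
  Nov: +$895.90 − $842.52 → $1,898.56
  Dec: +$895.90 → $2,794.46
  Jan: +$895.90 → $3,690.36
  Feb: +$895.90 − $842.52 → $3,743.74
  Mar: +$895.90 → $4,639.64
  Apr: +$895.90 − $2,195.40 → $3,340.14
  May: +$895.90 − $6,027.84 → -$1,791.80
  Jun: +$895.90 → -$895.90
  Jul: +$895.90 → $0.00
Lowest trial balance = -$1,791.80 (May)
Initial deposit = cushion − low point = $1,791.80 − (-$1,791.80) = $3,583.60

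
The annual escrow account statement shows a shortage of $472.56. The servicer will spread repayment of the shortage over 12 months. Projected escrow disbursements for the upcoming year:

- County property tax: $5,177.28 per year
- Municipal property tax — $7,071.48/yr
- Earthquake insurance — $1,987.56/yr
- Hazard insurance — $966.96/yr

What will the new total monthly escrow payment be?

County property tax — $5,177.28/yr
Municipal property tax — $7,071.48/yr
Earthquake insurance — $1,987.56/yr
Hazard insurance — $966.96/yr
Total annual escrow = $15,203.28
Per month = $15,203.28 / 12 = $1,266.94
Monthly shortage recovery: $472.56 / 12 = $39.38
Adjusted monthly = $1,266.94 + $39.38 = $1,306.32

$1,306.32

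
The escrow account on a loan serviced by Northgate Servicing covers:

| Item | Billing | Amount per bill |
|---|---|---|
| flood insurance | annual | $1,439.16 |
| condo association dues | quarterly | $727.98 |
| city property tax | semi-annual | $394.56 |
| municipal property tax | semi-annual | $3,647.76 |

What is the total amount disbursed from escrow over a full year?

$12,435.72

Flood insurance = $1,439.16 annually
Condo association dues = $727.98 × 4 = $2,911.92 annually
City property tax = $394.56 × 2 = $789.12 annually
Municipal property tax = $3,647.76 × 2 = $7,295.52 annually
Yearly total = $1,439.16 + $2,911.92 + $789.12 + $7,295.52 = $12,435.72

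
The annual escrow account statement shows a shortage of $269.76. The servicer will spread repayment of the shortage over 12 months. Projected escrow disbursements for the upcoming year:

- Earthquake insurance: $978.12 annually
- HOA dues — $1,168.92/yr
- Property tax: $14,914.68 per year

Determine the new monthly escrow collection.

$1,444.29

Earthquake insurance: $978.12
HOA dues: $1,168.92
Property tax: $14,914.68
Total annual escrow = $17,061.72
Base monthly escrow = $17,061.72 ÷ 12 = $1,421.81
Monthly shortage recovery: $269.76 ÷ 12 = $22.48
Adjusted monthly = $1,421.81 + $22.48 = $1,444.29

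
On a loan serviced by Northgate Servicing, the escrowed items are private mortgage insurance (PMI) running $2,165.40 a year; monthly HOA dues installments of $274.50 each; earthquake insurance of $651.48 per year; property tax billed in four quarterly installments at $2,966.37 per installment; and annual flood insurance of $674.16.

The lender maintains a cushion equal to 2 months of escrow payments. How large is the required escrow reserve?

$3,108.42

Private mortgage insurance (PMI) = $2,165.40
HOA dues = $274.50 × 12 = $3,294.00
Earthquake insurance = $651.48
Property tax = $2,966.37 × 4 = $11,865.48
Flood insurance = $674.16
Combined annual = $18,650.52
Monthly = $18,650.52 / 12 = $1,554.21
Cushion = 2 × $1,554.21 = $3,108.42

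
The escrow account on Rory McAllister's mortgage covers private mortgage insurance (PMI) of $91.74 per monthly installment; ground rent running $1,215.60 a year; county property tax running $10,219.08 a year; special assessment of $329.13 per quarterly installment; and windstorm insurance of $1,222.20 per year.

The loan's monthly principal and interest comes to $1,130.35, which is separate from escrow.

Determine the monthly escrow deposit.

Private mortgage insurance (PMI) — $91.74 × 12 = $1,100.88/yr
Ground rent — $1,215.60/yr
County property tax — $10,219.08/yr
Special assessment — $329.13 × 4 = $1,316.52/yr
Windstorm insurance — $1,222.20/yr
Total per year = $1,100.88 + $1,215.60 + $10,219.08 + $1,316.52 + $1,222.20 = $15,074.28
Base monthly escrow = $15,074.28 / 12 = $1,256.19

$1,256.19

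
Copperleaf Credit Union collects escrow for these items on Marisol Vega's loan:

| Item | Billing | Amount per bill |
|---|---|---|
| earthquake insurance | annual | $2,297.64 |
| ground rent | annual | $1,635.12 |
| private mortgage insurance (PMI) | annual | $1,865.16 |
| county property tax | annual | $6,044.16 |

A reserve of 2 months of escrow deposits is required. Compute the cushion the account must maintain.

$1,973.68

Earthquake insurance = $2,297.64 per year
Ground rent = $1,635.12 per year
Private mortgage insurance (PMI) = $1,865.16 per year
County property tax = $6,044.16 per year
Combined annual = $11,842.08
Monthly = $11,842.08 / 12 = $986.84
Cushion = 2 × $986.84 = $1,973.68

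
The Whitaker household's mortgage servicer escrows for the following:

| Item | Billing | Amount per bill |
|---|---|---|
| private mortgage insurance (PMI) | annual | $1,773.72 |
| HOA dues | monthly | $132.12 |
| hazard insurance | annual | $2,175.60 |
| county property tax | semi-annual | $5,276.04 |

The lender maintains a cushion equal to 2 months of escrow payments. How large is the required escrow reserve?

Private mortgage insurance (PMI): $1,773.72/yr
HOA dues: $132.12 × 12 = $1,585.44/yr
Hazard insurance: $2,175.60/yr
County property tax: $5,276.04 × 2 = $10,552.08/yr
Total annual escrow = $1,773.72 + $1,585.44 + $2,175.60 + $10,552.08 = $16,086.84
Monthly escrow = $16,086.84 ÷ 12 = $1,340.57
Required cushion = 2 × $1,340.57 = $2,681.14

$2,681.14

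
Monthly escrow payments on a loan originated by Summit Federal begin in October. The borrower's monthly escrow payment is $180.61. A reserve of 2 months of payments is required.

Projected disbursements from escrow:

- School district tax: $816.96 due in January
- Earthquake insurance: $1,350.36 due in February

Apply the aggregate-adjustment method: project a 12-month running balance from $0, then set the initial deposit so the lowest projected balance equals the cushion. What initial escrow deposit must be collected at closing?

Cushion = 2 × $180.61 = $361.22
Trial balance (start $0, +$180.61 each month, − disbursements):
  Oct: +$180.61 → $180.61
  Nov: +$180.61 → $361.22
  Dec: +$180.61 → $541.83
  Jan: +$180.61 − $816.96 → -$94.52
  Feb: +$180.61 − $1,350.36 → -$1,264.27
  Mar: +$180.61 → -$1,083.66
  Apr: +$180.61 → -$903.05
  May: +$180.61 → -$722.44
  Jun: +$180.61 → -$541.83
  Jul: +$180.61 → -$361.22
  Aug: +$180.61 → -$180.61
  Sep: +$180.61 → $0.00
Lowest trial balance = -$1,264.27 (Feb)
Initial deposit = cushion − low point = $361.22 − (-$1,264.27) = $1,625.49

$1,625.49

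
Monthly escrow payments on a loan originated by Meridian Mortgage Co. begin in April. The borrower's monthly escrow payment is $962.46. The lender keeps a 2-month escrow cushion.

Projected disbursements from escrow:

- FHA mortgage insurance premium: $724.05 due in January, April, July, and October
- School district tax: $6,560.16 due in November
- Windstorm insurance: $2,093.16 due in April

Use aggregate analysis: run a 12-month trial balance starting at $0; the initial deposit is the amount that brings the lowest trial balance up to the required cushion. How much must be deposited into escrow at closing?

Cushion = 2 × $962.46 = $1,924.92
Trial balance (start $0, +$962.46 each month, − disbursements):
  Apr: +$962.46 − $2,817.21 → -$1,854.75
  May: +$962.46 → -$892.29
  Jun: +$962.46 → $70.17
  Jul: +$962.46 − $724.05 → $308.58
  Aug: +$962.46 → $1,271.04
  Sep: +$962.46 → $2,233.50
  Oct: +$962.46 − $724.05 → $2,471.91
  Nov: +$962.46 − $6,560.16 → -$3,125.79
  Dec: +$962.46 → -$2,163.33
  Jan: +$962.46 − $724.05 → -$1,924.92
  Feb: +$962.46 → -$962.46
  Mar: +$962.46 → $0.00
Lowest trial balance = -$3,125.79 (Nov)
Initial deposit = cushion − low point = $1,924.92 − (-$3,125.79) = $5,050.71

$5,050.71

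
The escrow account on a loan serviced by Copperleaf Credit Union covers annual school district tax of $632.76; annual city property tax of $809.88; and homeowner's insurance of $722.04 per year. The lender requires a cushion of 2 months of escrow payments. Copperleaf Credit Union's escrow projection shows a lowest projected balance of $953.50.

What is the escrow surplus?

School district tax: $632.76/yr
City property tax: $809.88/yr
Homeowner's insurance: $722.04/yr
Yearly total = $632.76 + $809.88 + $722.04 = $2,164.68
Monthly = $2,164.68 ÷ 12 = $180.39
Cushion = 2 × $180.39 = $360.78
Surplus = $953.50 − $360.78 = $592.72

$592.72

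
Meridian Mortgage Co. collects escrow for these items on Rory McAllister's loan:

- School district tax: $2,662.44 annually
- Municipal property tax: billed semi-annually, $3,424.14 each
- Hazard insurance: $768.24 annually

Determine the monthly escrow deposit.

$856.58

School district tax — $2,662.44/yr
Municipal property tax — $3,424.14 × 2 = $6,848.28/yr
Hazard insurance — $768.24/yr
Combined annual = $10,278.96
Monthly = $10,278.96 ÷ 12 = $856.58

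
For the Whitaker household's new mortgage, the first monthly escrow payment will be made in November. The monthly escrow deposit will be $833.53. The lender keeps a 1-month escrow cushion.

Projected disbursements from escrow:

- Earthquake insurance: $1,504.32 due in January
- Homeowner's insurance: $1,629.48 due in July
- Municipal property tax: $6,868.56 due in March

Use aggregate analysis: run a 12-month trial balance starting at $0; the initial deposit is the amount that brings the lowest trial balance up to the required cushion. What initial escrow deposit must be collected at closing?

$5,038.76

Cushion = 1 × $833.53 = $833.53
Trial balance (start $0, +$833.53 each month, − disbursements):
  Nov: +$833.53 → $833.53
  Dec: +$833.53 → $1,667.06
  Jan: +$833.53 − $1,504.32 → $996.27
  Feb: +$833.53 → $1,829.80
  Mar: +$833.53 − $6,868.56 → -$4,205.23
  Apr: +$833.53 → -$3,371.70
  May: +$833.53 → -$2,538.17
  Jun: +$833.53 → -$1,704.64
  Jul: +$833.53 − $1,629.48 → -$2,500.59
  Aug: +$833.53 → -$1,667.06
  Sep: +$833.53 → -$833.53
  Oct: +$833.53 → $0.00
Lowest trial balance = -$4,205.23 (Mar)
Initial deposit = cushion − low point = $833.53 − (-$4,205.23) = $5,038.76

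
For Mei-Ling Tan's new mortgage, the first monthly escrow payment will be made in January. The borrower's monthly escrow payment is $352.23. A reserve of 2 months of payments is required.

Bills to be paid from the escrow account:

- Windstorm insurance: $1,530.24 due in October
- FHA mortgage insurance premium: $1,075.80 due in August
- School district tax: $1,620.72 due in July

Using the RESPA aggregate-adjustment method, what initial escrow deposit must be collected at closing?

Cushion = 2 × $352.23 = $704.46
Trial balance (start $0, +$352.23 each month, − disbursements):
  Jan: +$352.23 → $352.23
  Feb: +$352.23 → $704.46
  Mar: +$352.23 → $1,056.69
  Apr: +$352.23 → $1,408.92
  May: +$352.23 → $1,761.15
  Jun: +$352.23 → $2,113.38
  Jul: +$352.23 − $1,620.72 → $844.89
  Aug: +$352.23 − $1,075.80 → $121.32
  Sep: +$352.23 → $473.55
  Oct: +$352.23 − $1,530.24 → -$704.46
  Nov: +$352.23 → -$352.23
  Dec: +$352.23 → $0.00
Lowest trial balance = -$704.46 (Oct)
Initial deposit = cushion − low point = $704.46 − (-$704.46) = $1,408.92

$1,408.92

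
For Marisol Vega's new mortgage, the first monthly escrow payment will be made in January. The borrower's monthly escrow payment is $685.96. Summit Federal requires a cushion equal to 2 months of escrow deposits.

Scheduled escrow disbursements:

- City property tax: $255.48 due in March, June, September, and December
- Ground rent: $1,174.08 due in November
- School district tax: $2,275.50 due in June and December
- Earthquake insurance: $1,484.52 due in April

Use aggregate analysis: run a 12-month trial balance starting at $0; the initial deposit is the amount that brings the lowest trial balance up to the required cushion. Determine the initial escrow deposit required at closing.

$1,527.14

Cushion = 2 × $685.96 = $1,371.92
Trial balance (start $0, +$685.96 each month, − disbursements):
  Jan: +$685.96 → $685.96
  Feb: +$685.96 → $1,371.92
  Mar: +$685.96 − $255.48 → $1,802.40
  Apr: +$685.96 − $1,484.52 → $1,003.84
  May: +$685.96 → $1,689.80
  Jun: +$685.96 − $2,530.98 → -$155.22
  Jul: +$685.96 → $530.74
  Aug: +$685.96 → $1,216.70
  Sep: +$685.96 − $255.48 → $1,647.18
  Oct: +$685.96 → $2,333.14
  Nov: +$685.96 − $1,174.08 → $1,845.02
  Dec: +$685.96 − $2,530.98 → $0.00
Lowest trial balance = -$155.22 (Jun)
Initial deposit = cushion − low point = $1,371.92 − (-$155.22) = $1,527.14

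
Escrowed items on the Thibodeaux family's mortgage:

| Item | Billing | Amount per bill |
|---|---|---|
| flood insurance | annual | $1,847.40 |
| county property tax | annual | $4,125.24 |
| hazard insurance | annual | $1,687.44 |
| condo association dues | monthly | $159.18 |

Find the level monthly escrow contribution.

Flood insurance: $1,847.40 per year
County property tax: $4,125.24 per year
Hazard insurance: $1,687.44 per year
Condo association dues: $159.18 × 12 = $1,910.16 per year
Annual escrow total = $9,570.24
Per month = $9,570.24 / 12 = $797.52

$797.52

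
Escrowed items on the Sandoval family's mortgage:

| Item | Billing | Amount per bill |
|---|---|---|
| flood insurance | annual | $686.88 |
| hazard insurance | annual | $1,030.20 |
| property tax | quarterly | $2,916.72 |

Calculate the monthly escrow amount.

$1,115.33

Flood insurance: $686.88
Hazard insurance: $1,030.20
Property tax: $2,916.72 × 4 = $11,666.88
Annual escrow total = $686.88 + $1,030.20 + $11,666.88 = $13,383.96
Monthly escrow = $13,383.96 / 12 = $1,115.33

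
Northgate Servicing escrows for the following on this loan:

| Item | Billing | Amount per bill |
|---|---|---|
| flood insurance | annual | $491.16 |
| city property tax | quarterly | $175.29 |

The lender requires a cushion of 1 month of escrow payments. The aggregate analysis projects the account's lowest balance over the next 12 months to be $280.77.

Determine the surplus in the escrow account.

Flood insurance = $491.16 annually
City property tax = $175.29 × 4 = $701.16 annually
Yearly total = $491.16 + $701.16 = $1,192.32
Base monthly escrow = $1,192.32 ÷ 12 = $99.36
Required cushion = 1 × $99.36 = $99.36
Excess over cushion: $280.77 − $99.36 = $181.41

$181.41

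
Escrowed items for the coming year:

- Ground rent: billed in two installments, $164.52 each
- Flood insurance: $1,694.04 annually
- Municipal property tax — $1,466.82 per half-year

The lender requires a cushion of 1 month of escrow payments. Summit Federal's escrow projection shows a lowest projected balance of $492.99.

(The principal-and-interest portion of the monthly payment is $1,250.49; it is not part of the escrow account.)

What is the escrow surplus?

Ground rent = $164.52 × 2 = $329.04 per year
Flood insurance = $1,694.04 per year
Municipal property tax = $1,466.82 × 2 = $2,933.64 per year
Yearly total = $329.04 + $1,694.04 + $2,933.64 = $4,956.72
Per month = $4,956.72 / 12 = $413.06
Cushion = 1 × $413.06 = $413.06
Surplus = $492.99 − $413.06 = $79.93

$79.93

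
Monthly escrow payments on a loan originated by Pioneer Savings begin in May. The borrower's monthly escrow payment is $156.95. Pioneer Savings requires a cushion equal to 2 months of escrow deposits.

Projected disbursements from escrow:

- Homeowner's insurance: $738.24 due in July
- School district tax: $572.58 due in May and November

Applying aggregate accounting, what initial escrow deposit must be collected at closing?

$1,153.87

Cushion = 2 × $156.95 = $313.90
Trial balance (start $0, +$156.95 each month, − disbursements):
  May: +$156.95 − $572.58 → -$415.63
  Jun: +$156.95 → -$258.68
  Jul: +$156.95 − $738.24 → -$839.97
  Aug: +$156.95 → -$683.02
  Sep: +$156.95 → -$526.07
  Oct: +$156.95 → -$369.12
  Nov: +$156.95 − $572.58 → -$784.75
  Dec: +$156.95 → -$627.80
  Jan: +$156.95 → -$470.85
  Feb: +$156.95 → -$313.90
  Mar: +$156.95 → -$156.95
  Apr: +$156.95 → $0.00
Lowest trial balance = -$839.97 (Jul)
Initial deposit = cushion − low point = $313.90 − (-$839.97) = $1,153.87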